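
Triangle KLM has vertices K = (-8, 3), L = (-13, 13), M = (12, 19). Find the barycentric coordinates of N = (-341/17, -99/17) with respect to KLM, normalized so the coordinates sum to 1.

(26/17, 1/17, -10/17)

Signed area of the reference triangle: [KLM] = ½·((-8)·(13−19) + (-13)·(19−3) + 12·(3−13)) = ½·(48 − 208 − 120) = -140.
[NLM] = ½·((-341/17)·(13−19) + (-13)·(19−(-99/17)) + 12·(-99/17−13)) = ½·(2046/17 − 5486/17 − 3840/17) = -3640/17, so the K-coordinate is (-3640/17)/(-140) = 26/17.
[KNM] = ½·((-8)·(-99/17−19) + (-341/17)·(19−3) + 12·(3−(-99/17))) = ½·(3376/17 − 5456/17 + 1800/17) = -140/17, so the L-coordinate is 1/17.
[KLN] = ½·((-8)·(13−(-99/17)) + (-13)·(-99/17−3) + (-341/17)·(3−13)) = ½·(-2560/17 + 1950/17 + 3410/17) = 1400/17, so the M-coordinate is -10/17.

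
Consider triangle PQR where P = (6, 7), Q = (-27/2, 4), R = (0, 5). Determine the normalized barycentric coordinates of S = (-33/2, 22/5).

(2/5, 7/5, -4/5)

Signed area of the reference triangle: [PQR] = ½·(6·(4−5) + (-27/2)·(5−7) + 0·(7−4)) = ½·(-6 + 27 + 0) = 21/2.
[SQR] = ½·((-33/2)·(4−5) + (-27/2)·(5−(22/5)) + 0·(22/5−4)) = ½·(33/2 − 81/10 + 0) = 21/5, so the P-coordinate is (21/5)/(21/2) = 2/5.
[PSR] = ½·(6·(22/5−5) + (-33/2)·(5−7) + 0·(7−(22/5))) = ½·(-18/5 + 33 + 0) = 147/10, so the Q-coordinate is 7/5.
[PQS] = ½·(6·(4−(22/5)) + (-27/2)·(22/5−7) + (-33/2)·(7−4)) = ½·(-12/5 + 351/10 − 99/2) = -42/5, so the R-coordinate is -4/5.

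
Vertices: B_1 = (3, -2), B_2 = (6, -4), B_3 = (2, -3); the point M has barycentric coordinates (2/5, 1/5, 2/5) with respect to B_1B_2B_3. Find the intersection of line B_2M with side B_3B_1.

(5/2, -5/2)

Line B_2M meets B_3B_1 where the B_2-coordinate vanishes; zeroing M's B_2-weight and renormalizing leaves B_3, B_1-weights 2/5 : 2/5 → (1/2, 1/2).
So N = (1/2)·B_3 + (1/2)·B_1 = (5/2, -5/2).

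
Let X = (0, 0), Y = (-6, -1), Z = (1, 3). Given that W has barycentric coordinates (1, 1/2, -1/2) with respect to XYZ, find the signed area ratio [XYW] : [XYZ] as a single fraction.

-1/2

The signed ratio [XYW]/[XYZ] equals the barycentric coordinate of W at vertex Z, which is -1/2.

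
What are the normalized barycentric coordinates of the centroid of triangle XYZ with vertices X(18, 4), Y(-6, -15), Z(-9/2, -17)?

(1/3, 1/3, 1/3)

The centroid is the average of the vertices, so each weight is 1/3.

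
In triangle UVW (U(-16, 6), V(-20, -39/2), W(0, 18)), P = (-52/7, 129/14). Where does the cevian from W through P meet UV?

(-52/3, -5/2)

Barycentric coordinates of P with respect to UVW: (2/7, 1/7, 4/7).
On side UV the W-coordinate is zero; dropping P's W-weight 4/7 and renormalizing the remaining 2/7 : 1/7 gives weights 2/3, 1/3 on U, V.
Q = (2/3)·(-16, 6) + (1/3)·(-20, -39/2) = (-52/3, -5/2).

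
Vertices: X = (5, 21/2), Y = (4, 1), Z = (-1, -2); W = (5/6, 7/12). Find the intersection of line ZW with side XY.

(9/2, 23/4)

Barycentric coordinates of W with respect to XYZ: (1/6, 1/6, 2/3).
On side XY the Z-coordinate is zero; dropping W's Z-weight 2/3 and renormalizing the remaining 1/6 : 1/6 gives weights 1/2, 1/2 on X, Y.
V = (1/2)·(5, 21/2) + (1/2)·(4, 1) = (9/2, 23/4).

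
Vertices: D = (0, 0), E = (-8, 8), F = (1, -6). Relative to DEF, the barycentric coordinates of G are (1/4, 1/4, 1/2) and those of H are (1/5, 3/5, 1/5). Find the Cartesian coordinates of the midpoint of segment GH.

Barycentric coordinates of the midpoint are the average: (9/40, 17/40, 7/20).
Converting: (9/40)·D + (17/40)·E + (7/20)·F = (-61/20, 13/10).

(-61/20, 13/10)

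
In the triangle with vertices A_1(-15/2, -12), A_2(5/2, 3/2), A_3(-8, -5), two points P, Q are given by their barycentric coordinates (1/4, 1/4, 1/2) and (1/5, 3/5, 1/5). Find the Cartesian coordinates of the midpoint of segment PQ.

(-137/40, -61/16)

Barycentric coordinates of the midpoint are the average: (9/40, 17/40, 7/20).
Converting: (9/40)·A_1 + (17/40)·A_2 + (7/20)·A_3 = (-137/40, -61/16).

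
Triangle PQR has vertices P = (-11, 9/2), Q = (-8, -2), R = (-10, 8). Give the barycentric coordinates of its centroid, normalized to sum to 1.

The centroid is the average of the vertices, so each weight is 1/3.

(1/3, 1/3, 1/3)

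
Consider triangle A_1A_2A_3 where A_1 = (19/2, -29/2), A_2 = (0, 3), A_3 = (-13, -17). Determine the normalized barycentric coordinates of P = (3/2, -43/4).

(1/2, 1/4, 1/4)

Signed area of the reference triangle: [A_1A_2A_3] = ½·((19/2)·(3−(-17)) + 0·(-17−(-29/2)) + (-13)·(-29/2−3)) = ½·(190 + 0 + 455/2) = 835/4.
[PA_2A_3] = ½·((3/2)·(3−(-17)) + 0·(-17−(-43/4)) + (-13)·(-43/4−3)) = ½·(30 + 0 + 715/4) = 835/8, so the A_1-coordinate is (835/8)/(835/4) = 1/2.
[A_1PA_3] = ½·((19/2)·(-43/4−(-17)) + (3/2)·(-17−(-29/2)) + (-13)·(-29/2−(-43/4))) = ½·(475/8 − 15/4 + 195/4) = 835/16, so the A_2-coordinate is 1/4.
[A_1A_2P] = ½·((19/2)·(3−(-43/4)) + 0·(-43/4−(-29/2)) + (3/2)·(-29/2−3)) = ½·(1045/8 + 0 − 105/4) = 835/16, so the A_3-coordinate is 1/4.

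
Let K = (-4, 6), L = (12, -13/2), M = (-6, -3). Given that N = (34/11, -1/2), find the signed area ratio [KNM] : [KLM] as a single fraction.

[KLM] = ½·((-4)·(-13/2−(-3)) + 12·(-3−6) + (-6)·(6−(-13/2))) = ½·(14 − 108 − 75) = -169/2.
[KNM] = ½·((-4)·(-1/2−(-3)) + (34/11)·(-3−6) + (-6)·(6−(-1/2))) = ½·(-10 − 306/11 − 39) = -845/22, so the ratio is (-845/22)/(-169/2) = 5/11.

5/11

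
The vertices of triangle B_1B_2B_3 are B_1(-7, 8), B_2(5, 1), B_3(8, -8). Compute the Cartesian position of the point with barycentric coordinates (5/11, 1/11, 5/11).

M = (5/11)·B_1 + (1/11)·B_2 + (5/11)·B_3.
x-coordinate: (5/11)·(-7) + (1/11)·5 + (5/11)·8 = 10/11.
y-coordinate: (5/11)·8 + (1/11)·1 + (5/11)·(-8) = 1/11.

(10/11, 1/11)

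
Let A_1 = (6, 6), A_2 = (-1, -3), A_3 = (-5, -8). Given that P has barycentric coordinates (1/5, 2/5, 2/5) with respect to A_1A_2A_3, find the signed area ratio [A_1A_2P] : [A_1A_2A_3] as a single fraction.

The signed ratio [A_1A_2P]/[A_1A_2A_3] equals the barycentric coordinate of P at vertex A_3, which is 2/5.

2/5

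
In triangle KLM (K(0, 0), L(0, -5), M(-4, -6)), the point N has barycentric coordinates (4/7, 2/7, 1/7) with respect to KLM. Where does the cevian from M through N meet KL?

(0, -5/3)

Line MN meets KL where the M-coordinate vanishes; zeroing N's M-weight and renormalizing leaves K, L-weights 4/7 : 2/7 → (2/3, 1/3).
So J = (2/3)·K + (1/3)·L = (0, -5/3).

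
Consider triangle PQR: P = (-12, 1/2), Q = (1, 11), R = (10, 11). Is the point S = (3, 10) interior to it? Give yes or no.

yes

Barycentric coordinates of S: (2/21, 103/189, 68/189).
The three coordinates are positive, positive, positive; a point is interior exactly when all three are positive.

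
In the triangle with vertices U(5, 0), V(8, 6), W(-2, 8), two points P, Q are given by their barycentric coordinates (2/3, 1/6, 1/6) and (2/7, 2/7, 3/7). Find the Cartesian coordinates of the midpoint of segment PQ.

Barycentric coordinates of the midpoint are the average: (10/21, 19/84, 25/84).
Converting: (10/21)·U + (19/84)·V + (25/84)·W = (151/42, 157/42).

(151/42, 157/42)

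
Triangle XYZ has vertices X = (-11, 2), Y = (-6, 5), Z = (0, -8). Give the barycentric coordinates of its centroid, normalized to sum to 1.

(1/3, 1/3, 1/3)

The centroid is the average of the vertices, so each weight is 1/3.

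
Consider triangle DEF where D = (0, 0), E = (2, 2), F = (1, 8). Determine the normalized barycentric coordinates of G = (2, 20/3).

Signed area of the reference triangle: [DEF] = ½·(0·(2−8) + 2·(8−0) + 1·(0−2)) = ½·(0 + 16 − 2) = 7.
[GEF] = ½·(2·(2−8) + 2·(8−(20/3)) + 1·(20/3−2)) = ½·(-12 + 8/3 + 14/3) = -7/3, so the D-coordinate is (-7/3)/7 = -1/3.
[DGF] = ½·(0·(20/3−8) + 2·(8−0) + 1·(0−(20/3))) = ½·(0 + 16 − 20/3) = 14/3, so the E-coordinate is 2/3.
[DEG] = ½·(0·(2−(20/3)) + 2·(20/3−0) + 2·(0−2)) = ½·(0 + 40/3 − 4) = 14/3, so the F-coordinate is 2/3.
Check: -1/3 + 2/3 + 2/3 = 1.

(-1/3, 2/3, 2/3)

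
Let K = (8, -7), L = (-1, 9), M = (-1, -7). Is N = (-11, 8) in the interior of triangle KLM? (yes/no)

Barycentric coordinates of N: (-10/9, 15/16, 169/144).
The three coordinates are negative, positive, positive; a point is interior exactly when all three are positive.

no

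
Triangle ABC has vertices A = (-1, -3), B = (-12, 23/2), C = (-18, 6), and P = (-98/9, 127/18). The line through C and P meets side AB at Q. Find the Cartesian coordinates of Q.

(-62/7, 103/14)

Barycentric coordinates of P with respect to ABC: (2/9, 5/9, 2/9).
On side AB the C-coordinate is zero; dropping P's C-weight 2/9 and renormalizing the remaining 2/9 : 5/9 gives weights 2/7, 5/7 on A, B.
Q = (2/7)·(-1, -3) + (5/7)·(-12, 23/2) = (-62/7, 103/14).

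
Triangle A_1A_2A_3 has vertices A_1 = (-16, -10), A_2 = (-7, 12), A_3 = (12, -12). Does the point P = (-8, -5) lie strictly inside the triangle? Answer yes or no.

Barycentric coordinates of P: (347/634, 78/317, 131/634).
The three coordinates are positive, positive, positive; a point is interior exactly when all three are positive.

yes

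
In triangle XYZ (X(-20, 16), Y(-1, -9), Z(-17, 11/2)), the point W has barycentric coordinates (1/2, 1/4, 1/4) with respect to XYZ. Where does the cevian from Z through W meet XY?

Line ZW meets XY where the Z-coordinate vanishes; zeroing W's Z-weight and renormalizing leaves X, Y-weights 1/2 : 1/4 → (2/3, 1/3).
So V = (2/3)·X + (1/3)·Y = (-41/3, 23/3).

(-41/3, 23/3)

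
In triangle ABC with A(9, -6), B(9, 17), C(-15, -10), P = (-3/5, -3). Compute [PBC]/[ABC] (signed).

[ABC] = ½·(9·(17−(-10)) + 9·(-10−(-6)) + (-15)·(-6−17)) = ½·(243 − 36 + 345) = 276.
[PBC] = ½·((-3/5)·(17−(-10)) + 9·(-10−(-3)) + (-15)·(-3−17)) = ½·(-81/5 − 63 + 300) = 552/5, so the ratio is (552/5)/276 = 2/5.

2/5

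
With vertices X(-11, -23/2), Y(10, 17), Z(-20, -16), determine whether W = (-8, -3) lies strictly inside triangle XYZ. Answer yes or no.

Barycentric coordinates of W: (1/27, 7/18, 31/54).
The three coordinates are positive, positive, positive; a point is interior exactly when all three are positive.

yes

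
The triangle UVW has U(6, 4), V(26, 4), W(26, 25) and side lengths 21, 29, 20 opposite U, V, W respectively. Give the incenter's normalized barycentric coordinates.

The incenter has barycentric coordinates proportional to the opposite side lengths: (21 : 29 : 20).
Normalizing by 21+29+20 = 70 gives (3/10, 29/70, 2/7).

(3/10, 29/70, 2/7)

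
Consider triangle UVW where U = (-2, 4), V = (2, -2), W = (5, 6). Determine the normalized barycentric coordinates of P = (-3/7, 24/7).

(5/7, 1/7, 1/7)

Signed area of the reference triangle: [UVW] = ½·((-2)·(-2−6) + 2·(6−4) + 5·(4−(-2))) = ½·(16 + 4 + 30) = 25.
[PVW] = ½·((-3/7)·(-2−6) + 2·(6−(24/7)) + 5·(24/7−(-2))) = ½·(24/7 + 36/7 + 190/7) = 125/7, so the U-coordinate is (125/7)/25 = 5/7.
[UPW] = ½·((-2)·(24/7−6) + (-3/7)·(6−4) + 5·(4−(24/7))) = ½·(36/7 − 6/7 + 20/7) = 25/7, so the V-coordinate is 1/7.
[UVP] = ½·((-2)·(-2−(24/7)) + 2·(24/7−4) + (-3/7)·(4−(-2))) = ½·(76/7 − 8/7 − 18/7) = 25/7, so the W-coordinate is 1/7.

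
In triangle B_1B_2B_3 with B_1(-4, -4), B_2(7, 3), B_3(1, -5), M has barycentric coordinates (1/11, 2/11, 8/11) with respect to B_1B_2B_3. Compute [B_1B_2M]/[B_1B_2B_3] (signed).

8/11

The signed ratio [B_1B_2M]/[B_1B_2B_3] equals the barycentric coordinate of M at vertex B_3, which is 8/11.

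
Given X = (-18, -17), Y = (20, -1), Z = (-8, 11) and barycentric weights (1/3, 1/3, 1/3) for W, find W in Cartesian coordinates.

W = (1/3)·X + (1/3)·Y + (1/3)·Z.
x-coordinate: (1/3)·(-18) + (1/3)·20 + (1/3)·(-8) = -2.
y-coordinate: (1/3)·(-17) + (1/3)·(-1) + (1/3)·11 = -7/3.

(-2, -7/3)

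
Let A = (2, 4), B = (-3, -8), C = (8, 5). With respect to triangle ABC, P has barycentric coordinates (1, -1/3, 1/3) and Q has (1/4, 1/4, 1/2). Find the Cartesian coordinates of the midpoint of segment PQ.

(113/24, 59/12)

Barycentric coordinates of the midpoint are the average: (5/8, -1/24, 5/12).
Converting: (5/8)·A + (-1/24)·B + (5/12)·C = (113/24, 59/12).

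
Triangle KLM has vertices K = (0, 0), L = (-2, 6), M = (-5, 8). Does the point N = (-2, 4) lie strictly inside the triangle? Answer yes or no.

Barycentric coordinates of N: (3/7, 2/7, 2/7).
The three coordinates are positive, positive, positive; a point is interior exactly when all three are positive.

yes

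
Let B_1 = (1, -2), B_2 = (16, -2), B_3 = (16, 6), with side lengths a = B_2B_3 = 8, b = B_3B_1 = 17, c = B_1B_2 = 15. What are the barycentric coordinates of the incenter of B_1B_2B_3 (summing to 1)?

(1/5, 17/40, 3/8)

The incenter has barycentric coordinates proportional to the opposite side lengths: (8 : 17 : 15).
Normalizing by 8+17+15 = 40 gives (1/5, 17/40, 3/8).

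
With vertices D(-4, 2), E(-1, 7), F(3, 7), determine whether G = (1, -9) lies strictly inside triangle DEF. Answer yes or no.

Barycentric coordinates of G: (16/5, -51/10, 29/10).
The three coordinates are positive, negative, positive; a point is interior exactly when all three are positive.

no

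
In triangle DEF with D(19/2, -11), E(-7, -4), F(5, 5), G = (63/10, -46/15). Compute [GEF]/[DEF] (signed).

7/15

[DEF] = ½·((19/2)·(-4−5) + (-7)·(5−(-11)) + 5·(-11−(-4))) = ½·(-171/2 − 112 − 35) = -465/4.
[GEF] = ½·((63/10)·(-4−5) + (-7)·(5−(-46/15)) + 5·(-46/15−(-4))) = ½·(-567/10 − 847/15 + 14/3) = -217/4, so the ratio is (-217/4)/(-465/4) = 7/15.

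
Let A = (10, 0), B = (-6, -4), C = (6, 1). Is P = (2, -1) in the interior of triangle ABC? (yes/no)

yes

Barycentric coordinates of P: (1/8, 3/8, 1/2).
The three coordinates are positive, positive, positive; a point is interior exactly when all three are positive.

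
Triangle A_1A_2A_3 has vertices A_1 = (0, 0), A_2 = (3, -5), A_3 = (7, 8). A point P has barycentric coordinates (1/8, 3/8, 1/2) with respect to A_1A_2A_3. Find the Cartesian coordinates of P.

P = (1/8)·A_1 + (3/8)·A_2 + (1/2)·A_3.
x-coordinate: (1/8)·0 + (3/8)·3 + (1/2)·7 = 37/8.
y-coordinate: (1/8)·0 + (3/8)·(-5) + (1/2)·8 = 17/8.

(37/8, 17/8)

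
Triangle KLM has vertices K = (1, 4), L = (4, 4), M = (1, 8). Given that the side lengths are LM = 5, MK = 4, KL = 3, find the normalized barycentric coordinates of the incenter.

(5/12, 1/3, 1/4)

The incenter has barycentric coordinates proportional to the opposite side lengths: (5 : 4 : 3).
Normalizing by 5+4+3 = 12 gives (5/12, 1/3, 1/4).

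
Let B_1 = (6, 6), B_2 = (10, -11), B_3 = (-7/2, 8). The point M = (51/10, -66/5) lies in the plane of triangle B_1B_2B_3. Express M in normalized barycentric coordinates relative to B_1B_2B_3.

(-4/5, 6/5, 3/5)

Signed area of the reference triangle: [B_1B_2B_3] = ½·(6·(-11−8) + 10·(8−6) + (-7/2)·(6−(-11))) = ½·(-114 + 20 − 119/2) = -307/4.
[MB_2B_3] = ½·((51/10)·(-11−8) + 10·(8−(-66/5)) + (-7/2)·(-66/5−(-11))) = ½·(-969/10 + 212 + 77/10) = 307/5, so the B_1-coordinate is (307/5)/(-307/4) = -4/5.
[B_1MB_3] = ½·(6·(-66/5−8) + (51/10)·(8−6) + (-7/2)·(6−(-66/5))) = ½·(-636/5 + 51/5 − 336/5) = -921/10, so the B_2-coordinate is 6/5.
[B_1B_2M] = ½·(6·(-11−(-66/5)) + 10·(-66/5−6) + (51/10)·(6−(-11))) = ½·(66/5 − 192 + 867/10) = -921/20, so the B_3-coordinate is 3/5.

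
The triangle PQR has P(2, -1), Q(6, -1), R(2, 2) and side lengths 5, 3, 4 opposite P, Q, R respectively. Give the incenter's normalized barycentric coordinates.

The incenter has barycentric coordinates proportional to the opposite side lengths: (5 : 3 : 4).
Normalizing by 5+3+4 = 12 gives (5/12, 1/4, 1/3).

(5/12, 1/4, 1/3)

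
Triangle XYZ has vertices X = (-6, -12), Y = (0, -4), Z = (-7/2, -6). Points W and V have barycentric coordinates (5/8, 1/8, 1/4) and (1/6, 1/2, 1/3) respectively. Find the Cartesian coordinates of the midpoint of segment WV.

Barycentric coordinates of the midpoint are the average: (19/48, 5/16, 7/24).
Converting: (19/48)·X + (5/16)·Y + (7/24)·Z = (-163/48, -31/4).

(-163/48, -31/4)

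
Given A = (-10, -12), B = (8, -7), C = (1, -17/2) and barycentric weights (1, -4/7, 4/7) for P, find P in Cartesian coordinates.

(-14, -90/7)

P = 1·A + (-4/7)·B + (4/7)·C.
x-coordinate: 1·(-10) + (-4/7)·8 + (4/7)·1 = -14.
y-coordinate: 1·(-12) + (-4/7)·(-7) + (4/7)·(-17/2) = -90/7.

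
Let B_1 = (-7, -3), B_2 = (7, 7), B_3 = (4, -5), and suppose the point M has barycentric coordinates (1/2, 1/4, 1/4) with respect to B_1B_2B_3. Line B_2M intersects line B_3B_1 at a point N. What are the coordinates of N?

(-10/3, -11/3)

Line B_2M meets B_3B_1 where the B_2-coordinate vanishes; zeroing M's B_2-weight and renormalizing leaves B_3, B_1-weights 1/4 : 1/2 → (1/3, 2/3).
So N = (1/3)·B_3 + (2/3)·B_1 = (-10/3, -11/3).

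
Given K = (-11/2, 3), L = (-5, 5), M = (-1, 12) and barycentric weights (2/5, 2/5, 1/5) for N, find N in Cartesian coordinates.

N = (2/5)·K + (2/5)·L + (1/5)·M.
x-coordinate: (2/5)·(-11/2) + (2/5)·(-5) + (1/5)·(-1) = -22/5.
y-coordinate: (2/5)·3 + (2/5)·5 + (1/5)·12 = 28/5.

(-22/5, 28/5)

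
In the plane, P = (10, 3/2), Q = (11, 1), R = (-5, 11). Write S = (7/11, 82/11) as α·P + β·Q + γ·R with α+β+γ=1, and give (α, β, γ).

Signed area of the reference triangle: [PQR] = ½·(10·(1−11) + 11·(11−(3/2)) + (-5)·(3/2−1)) = ½·(-100 + 209/2 − 5/2) = 1.
[SQR] = ½·((7/11)·(1−11) + 11·(11−(82/11)) + (-5)·(82/11−1)) = ½·(-70/11 + 39 − 355/11) = 2/11, so the P-coordinate is (2/11)/1 = 2/11.
[PSR] = ½·(10·(82/11−11) + (7/11)·(11−(3/2)) + (-5)·(3/2−(82/11))) = ½·(-390/11 + 133/22 + 655/22) = 2/11, so the Q-coordinate is 2/11.
[PQS] = ½·(10·(1−(82/11)) + 11·(82/11−(3/2)) + (7/11)·(3/2−1)) = ½·(-710/11 + 131/2 + 7/22) = 7/11, so the R-coordinate is 7/11.
Check: 2/11 + 2/11 + 7/11 = 1.

(2/11, 2/11, 7/11)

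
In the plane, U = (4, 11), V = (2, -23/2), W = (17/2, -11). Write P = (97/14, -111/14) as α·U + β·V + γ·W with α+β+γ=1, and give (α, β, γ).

Signed area of the reference triangle: [UVW] = ½·(4·(-23/2−(-11)) + 2·(-11−11) + (17/2)·(11−(-23/2))) = ½·(-2 − 44 + 765/4) = 581/8.
[PVW] = ½·((97/14)·(-23/2−(-11)) + 2·(-11−(-111/14)) + (17/2)·(-111/14−(-23/2))) = ½·(-97/28 − 43/7 + 425/14) = 83/8, so the U-coordinate is (83/8)/(581/8) = 1/7.
[UPW] = ½·(4·(-111/14−(-11)) + (97/14)·(-11−11) + (17/2)·(11−(-111/14))) = ½·(86/7 − 1067/7 + 4505/28) = 83/8, so the V-coordinate is 1/7.
[UVP] = ½·(4·(-23/2−(-111/14)) + 2·(-111/14−11) + (97/14)·(11−(-23/2))) = ½·(-100/7 − 265/7 + 4365/28) = 415/8, so the W-coordinate is 5/7.
Check: 1/7 + 1/7 + 5/7 = 1.

(1/7, 1/7, 5/7)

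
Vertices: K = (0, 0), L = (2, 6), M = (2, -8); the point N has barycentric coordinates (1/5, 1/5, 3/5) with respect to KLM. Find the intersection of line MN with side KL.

(1, 3)

Line MN meets KL where the M-coordinate vanishes; zeroing N's M-weight and renormalizing leaves K, L-weights 1/5 : 1/5 → (1/2, 1/2).
So J = (1/2)·K + (1/2)·L = (1, 3).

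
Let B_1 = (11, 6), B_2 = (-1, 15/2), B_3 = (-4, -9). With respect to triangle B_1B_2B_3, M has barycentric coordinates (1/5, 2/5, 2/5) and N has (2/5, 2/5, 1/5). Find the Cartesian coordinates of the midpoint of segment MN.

Barycentric coordinates of the midpoint are the average: (3/10, 2/5, 3/10).
Converting: (3/10)·B_1 + (2/5)·B_2 + (3/10)·B_3 = (17/10, 21/10).

(17/10, 21/10)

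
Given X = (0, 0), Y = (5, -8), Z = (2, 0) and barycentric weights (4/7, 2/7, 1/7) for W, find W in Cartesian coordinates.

W = (4/7)·X + (2/7)·Y + (1/7)·Z.
x-coordinate: (4/7)·0 + (2/7)·5 + (1/7)·2 = 12/7.
y-coordinate: (4/7)·0 + (2/7)·(-8) + (1/7)·0 = -16/7.

(12/7, -16/7)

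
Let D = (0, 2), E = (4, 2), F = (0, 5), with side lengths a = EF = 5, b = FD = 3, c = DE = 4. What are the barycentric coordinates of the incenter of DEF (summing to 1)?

(5/12, 1/4, 1/3)

The incenter has barycentric coordinates proportional to the opposite side lengths: (5 : 3 : 4).
Normalizing by 5+3+4 = 12 gives (5/12, 1/4, 1/3).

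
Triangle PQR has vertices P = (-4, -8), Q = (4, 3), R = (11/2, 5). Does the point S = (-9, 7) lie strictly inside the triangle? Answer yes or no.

Barycentric coordinates of S: (-64, 415, -350).
The three coordinates are negative, positive, negative; a point is interior exactly when all three are positive.

no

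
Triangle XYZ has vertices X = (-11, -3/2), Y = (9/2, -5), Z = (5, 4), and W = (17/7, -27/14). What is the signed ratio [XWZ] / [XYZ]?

[XYZ] = ½·((-11)·(-5−4) + (9/2)·(4−(-3/2)) + 5·(-3/2−(-5))) = ½·(99 + 99/4 + 35/2) = 565/8.
[XWZ] = ½·((-11)·(-27/14−4) + (17/7)·(4−(-3/2)) + 5·(-3/2−(-27/14))) = ½·(913/14 + 187/14 + 15/7) = 565/14, so the ratio is (565/14)/(565/8) = 4/7.

4/7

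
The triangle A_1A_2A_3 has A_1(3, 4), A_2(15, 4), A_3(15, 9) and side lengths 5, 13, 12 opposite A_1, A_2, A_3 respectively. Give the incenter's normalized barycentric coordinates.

(1/6, 13/30, 2/5)

The incenter has barycentric coordinates proportional to the opposite side lengths: (5 : 13 : 12).
Normalizing by 5+13+12 = 30 gives (1/6, 13/30, 2/5).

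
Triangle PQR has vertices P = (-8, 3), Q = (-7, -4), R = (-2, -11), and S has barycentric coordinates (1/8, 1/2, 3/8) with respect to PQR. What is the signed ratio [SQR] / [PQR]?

1/8

The signed ratio [SQR]/[PQR] equals the barycentric coordinate of S at vertex P, which is 1/8.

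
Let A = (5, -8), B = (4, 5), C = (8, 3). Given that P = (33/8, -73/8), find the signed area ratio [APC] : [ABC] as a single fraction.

1/8

[ABC] = ½·(5·(5−3) + 4·(3−(-8)) + 8·(-8−5)) = ½·(10 + 44 − 104) = -25.
[APC] = ½·(5·(-73/8−3) + (33/8)·(3−(-8)) + 8·(-8−(-73/8))) = ½·(-485/8 + 363/8 + 9) = -25/8, so the ratio is (-25/8)/(-25) = 1/8.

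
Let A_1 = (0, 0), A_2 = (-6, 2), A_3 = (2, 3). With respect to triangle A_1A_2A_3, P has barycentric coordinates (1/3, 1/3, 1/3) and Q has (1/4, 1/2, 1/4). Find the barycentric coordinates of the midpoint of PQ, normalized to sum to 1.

Since both coordinate triples sum to 1, the midpoint's barycentrics are the componentwise average.
(1/3+1/4)/2 = 7/24; similarly 5/12 and 7/24.

(7/24, 5/12, 7/24)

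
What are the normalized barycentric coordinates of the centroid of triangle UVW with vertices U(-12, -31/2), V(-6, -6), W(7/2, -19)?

(1/3, 1/3, 1/3)

The centroid is the average of the vertices, so each weight is 1/3.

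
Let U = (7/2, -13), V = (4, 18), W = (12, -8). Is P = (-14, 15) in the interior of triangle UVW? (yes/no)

Barycentric coordinates of P: (164/87, 217/174, -371/174).
The three coordinates are positive, positive, negative; a point is interior exactly when all three are positive.

no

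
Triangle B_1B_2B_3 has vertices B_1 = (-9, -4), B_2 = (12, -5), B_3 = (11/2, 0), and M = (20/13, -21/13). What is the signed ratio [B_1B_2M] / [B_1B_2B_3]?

[B_1B_2B_3] = ½·((-9)·(-5−0) + 12·(0−(-4)) + (11/2)·(-4−(-5))) = ½·(45 + 48 + 11/2) = 197/4.
[B_1B_2M] = ½·((-9)·(-5−(-21/13)) + 12·(-21/13−(-4)) + (20/13)·(-4−(-5))) = ½·(396/13 + 372/13 + 20/13) = 394/13, so the ratio is (394/13)/(197/4) = 8/13.

8/13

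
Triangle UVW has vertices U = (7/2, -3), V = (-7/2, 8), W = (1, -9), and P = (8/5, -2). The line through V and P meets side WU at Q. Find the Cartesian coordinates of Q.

(23/8, -9/2)

Barycentric coordinates of P with respect to UVW: (3/5, 1/5, 1/5).
On side WU the V-coordinate is zero; dropping P's V-weight 1/5 and renormalizing the remaining 1/5 : 3/5 gives weights 1/4, 3/4 on W, U.
Q = (1/4)·(1, -9) + (3/4)·(7/2, -3) = (23/8, -9/2).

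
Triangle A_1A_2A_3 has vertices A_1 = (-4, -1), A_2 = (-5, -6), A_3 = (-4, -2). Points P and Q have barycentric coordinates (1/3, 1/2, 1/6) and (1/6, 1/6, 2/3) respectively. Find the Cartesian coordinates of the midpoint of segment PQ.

(-13/3, -37/12)

Barycentric coordinates of the midpoint are the average: (1/4, 1/3, 5/12).
Converting: (1/4)·A_1 + (1/3)·A_2 + (5/12)·A_3 = (-13/3, -37/12).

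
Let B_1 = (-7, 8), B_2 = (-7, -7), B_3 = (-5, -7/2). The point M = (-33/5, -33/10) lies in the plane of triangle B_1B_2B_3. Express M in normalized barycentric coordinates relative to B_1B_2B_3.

(1/5, 3/5, 1/5)

Signed area of the reference triangle: [B_1B_2B_3] = ½·((-7)·(-7−(-7/2)) + (-7)·(-7/2−8) + (-5)·(8−(-7))) = ½·(49/2 + 161/2 − 75) = 15.
[MB_2B_3] = ½·((-33/5)·(-7−(-7/2)) + (-7)·(-7/2−(-33/10)) + (-5)·(-33/10−(-7))) = ½·(231/10 + 7/5 − 37/2) = 3, so the B_1-coordinate is 3/15 = 1/5.
[B_1MB_3] = ½·((-7)·(-33/10−(-7/2)) + (-33/5)·(-7/2−8) + (-5)·(8−(-33/10))) = ½·(-7/5 + 759/10 − 113/2) = 9, so the B_2-coordinate is 3/5.
[B_1B_2M] = ½·((-7)·(-7−(-33/10)) + (-7)·(-33/10−8) + (-33/5)·(8−(-7))) = ½·(259/10 + 791/10 − 99) = 3, so the B_3-coordinate is 1/5.
Check: 1/5 + 3/5 + 1/5 = 1.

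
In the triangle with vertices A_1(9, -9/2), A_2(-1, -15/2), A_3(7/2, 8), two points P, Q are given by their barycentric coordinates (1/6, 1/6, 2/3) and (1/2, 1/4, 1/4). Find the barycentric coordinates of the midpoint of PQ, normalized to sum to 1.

(1/3, 5/24, 11/24)

Since both coordinate triples sum to 1, the midpoint's barycentrics are the componentwise average.
(1/6+1/2)/2 = 1/3; similarly 5/24 and 11/24.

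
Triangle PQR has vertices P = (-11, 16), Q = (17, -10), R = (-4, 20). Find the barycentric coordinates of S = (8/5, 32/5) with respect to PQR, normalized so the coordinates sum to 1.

(2/5, 2/5, 1/5)

Signed area of the reference triangle: [PQR] = ½·((-11)·(-10−20) + 17·(20−16) + (-4)·(16−(-10))) = ½·(330 + 68 − 104) = 147.
[SQR] = ½·((8/5)·(-10−20) + 17·(20−(32/5)) + (-4)·(32/5−(-10))) = ½·(-48 + 1156/5 − 328/5) = 294/5, so the P-coordinate is (294/5)/147 = 2/5.
[PSR] = ½·((-11)·(32/5−20) + (8/5)·(20−16) + (-4)·(16−(32/5))) = ½·(748/5 + 32/5 − 192/5) = 294/5, so the Q-coordinate is 2/5.
[PQS] = ½·((-11)·(-10−(32/5)) + 17·(32/5−16) + (8/5)·(16−(-10))) = ½·(902/5 − 816/5 + 208/5) = 147/5, so the R-coordinate is 1/5.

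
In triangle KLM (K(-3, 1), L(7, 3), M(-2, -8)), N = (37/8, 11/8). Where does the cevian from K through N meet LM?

(40/7, 10/7)

Barycentric coordinates of N with respect to KLM: (1/8, 3/4, 1/8).
On side LM the K-coordinate is zero; dropping N's K-weight 1/8 and renormalizing the remaining 3/4 : 1/8 gives weights 6/7, 1/7 on L, M.
J = (6/7)·(7, 3) + (1/7)·(-2, -8) = (40/7, 10/7).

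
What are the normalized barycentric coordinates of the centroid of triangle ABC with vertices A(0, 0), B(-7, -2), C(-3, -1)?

(1/3, 1/3, 1/3)

The centroid is the average of the vertices, so each weight is 1/3.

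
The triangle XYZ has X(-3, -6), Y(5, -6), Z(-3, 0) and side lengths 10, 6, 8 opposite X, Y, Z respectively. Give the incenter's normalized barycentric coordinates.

The incenter has barycentric coordinates proportional to the opposite side lengths: (10 : 6 : 8).
Normalizing by 10+6+8 = 24 gives (5/12, 1/4, 1/3).

(5/12, 1/4, 1/3)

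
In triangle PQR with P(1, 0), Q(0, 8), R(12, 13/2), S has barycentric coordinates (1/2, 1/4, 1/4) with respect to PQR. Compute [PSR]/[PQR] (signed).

1/4

The signed ratio [PSR]/[PQR] equals the barycentric coordinate of S at vertex Q, which is 1/4.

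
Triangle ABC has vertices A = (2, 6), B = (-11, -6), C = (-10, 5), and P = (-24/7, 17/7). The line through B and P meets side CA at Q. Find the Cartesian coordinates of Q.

(-2/5, 29/5)

Barycentric coordinates of P with respect to ABC: (4/7, 2/7, 1/7).
On side CA the B-coordinate is zero; dropping P's B-weight 2/7 and renormalizing the remaining 1/7 : 4/7 gives weights 1/5, 4/5 on C, A.
Q = (1/5)·(-10, 5) + (4/5)·(2, 6) = (-2/5, 29/5).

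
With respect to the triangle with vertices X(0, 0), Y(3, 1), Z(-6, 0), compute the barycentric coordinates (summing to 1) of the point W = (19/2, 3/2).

(1/3, 3/2, -5/6)

Signed area of the reference triangle: [XYZ] = ½·(0·(1−0) + 3·(0−0) + (-6)·(0−1)) = ½·(0 + 0 + 6) = 3.
[WYZ] = ½·((19/2)·(1−0) + 3·(0−(3/2)) + (-6)·(3/2−1)) = ½·(19/2 − 9/2 − 3) = 1, so the X-coordinate is 1/3 = 1/3.
[XWZ] = ½·(0·(3/2−0) + (19/2)·(0−0) + (-6)·(0−(3/2))) = ½·(0 + 0 + 9) = 9/2, so the Y-coordinate is 3/2.
[XYW] = ½·(0·(1−(3/2)) + 3·(3/2−0) + (19/2)·(0−1)) = ½·(0 + 9/2 − 19/2) = -5/2, so the Z-coordinate is -5/6.
Check: 1/3 + 3/2 − 5/6 = 1.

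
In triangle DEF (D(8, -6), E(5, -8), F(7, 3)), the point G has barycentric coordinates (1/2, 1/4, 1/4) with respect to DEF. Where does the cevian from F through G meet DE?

Line FG meets DE where the F-coordinate vanishes; zeroing G's F-weight and renormalizing leaves D, E-weights 1/2 : 1/4 → (2/3, 1/3).
So H = (2/3)·D + (1/3)·E = (7, -20/3).

(7, -20/3)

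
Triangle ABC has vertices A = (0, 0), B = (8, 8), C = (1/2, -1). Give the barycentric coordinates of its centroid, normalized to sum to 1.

The centroid is the average of the vertices, so each weight is 1/3.

(1/3, 1/3, 1/3)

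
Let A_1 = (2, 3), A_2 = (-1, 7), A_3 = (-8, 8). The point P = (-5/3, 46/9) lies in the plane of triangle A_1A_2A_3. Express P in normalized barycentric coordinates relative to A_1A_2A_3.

Signed area of the reference triangle: [A_1A_2A_3] = ½·(2·(7−8) + (-1)·(8−3) + (-8)·(3−7)) = ½·(-2 − 5 + 32) = 25/2.
[PA_2A_3] = ½·((-5/3)·(7−8) + (-1)·(8−(46/9)) + (-8)·(46/9−7)) = ½·(5/3 − 26/9 + 136/9) = 125/18, so the A_1-coordinate is (125/18)/(25/2) = 5/9.
[A_1PA_3] = ½·(2·(46/9−8) + (-5/3)·(8−3) + (-8)·(3−(46/9))) = ½·(-52/9 − 25/3 + 152/9) = 25/18, so the A_2-coordinate is 1/9.
[A_1A_2P] = ½·(2·(7−(46/9)) + (-1)·(46/9−3) + (-5/3)·(3−7)) = ½·(34/9 − 19/9 + 20/3) = 25/6, so the A_3-coordinate is 1/3.

(5/9, 1/9, 1/3)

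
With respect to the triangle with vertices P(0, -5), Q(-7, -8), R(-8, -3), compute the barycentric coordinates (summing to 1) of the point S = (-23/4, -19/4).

(1/4, 1/4, 1/2)

Signed area of the reference triangle: [PQR] = ½·(0·(-8−(-3)) + (-7)·(-3−(-5)) + (-8)·(-5−(-8))) = ½·(0 − 14 − 24) = -19.
[SQR] = ½·((-23/4)·(-8−(-3)) + (-7)·(-3−(-19/4)) + (-8)·(-19/4−(-8))) = ½·(115/4 − 49/4 − 26) = -19/4, so the P-coordinate is (-19/4)/(-19) = 1/4.
[PSR] = ½·(0·(-19/4−(-3)) + (-23/4)·(-3−(-5)) + (-8)·(-5−(-19/4))) = ½·(0 − 23/2 + 2) = -19/4, so the Q-coordinate is 1/4.
[PQS] = ½·(0·(-8−(-19/4)) + (-7)·(-19/4−(-5)) + (-23/4)·(-5−(-8))) = ½·(0 − 7/4 − 69/4) = -19/2, so the R-coordinate is 1/2.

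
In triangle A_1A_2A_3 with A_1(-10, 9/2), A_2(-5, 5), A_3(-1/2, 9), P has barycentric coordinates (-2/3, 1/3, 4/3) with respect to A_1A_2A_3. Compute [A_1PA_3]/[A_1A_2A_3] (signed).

The signed ratio [A_1PA_3]/[A_1A_2A_3] equals the barycentric coordinate of P at vertex A_2, which is 1/3.

1/3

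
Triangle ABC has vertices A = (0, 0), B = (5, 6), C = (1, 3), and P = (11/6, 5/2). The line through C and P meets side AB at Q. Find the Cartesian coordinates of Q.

Barycentric coordinates of P with respect to ABC: (1/2, 1/3, 1/6).
On side AB the C-coordinate is zero; dropping P's C-weight 1/6 and renormalizing the remaining 1/2 : 1/3 gives weights 3/5, 2/5 on A, B.
Q = (3/5)·(0, 0) + (2/5)·(5, 6) = (2, 12/5).

(2, 12/5)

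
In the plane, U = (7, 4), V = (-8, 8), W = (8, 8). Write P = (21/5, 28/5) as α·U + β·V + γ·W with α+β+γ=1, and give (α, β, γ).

Signed area of the reference triangle: [UVW] = ½·(7·(8−8) + (-8)·(8−4) + 8·(4−8)) = ½·(0 − 32 − 32) = -32.
[PVW] = ½·((21/5)·(8−8) + (-8)·(8−(28/5)) + 8·(28/5−8)) = ½·(0 − 96/5 − 96/5) = -96/5, so the U-coordinate is (-96/5)/(-32) = 3/5.
[UPW] = ½·(7·(28/5−8) + (21/5)·(8−4) + 8·(4−(28/5))) = ½·(-84/5 + 84/5 − 64/5) = -32/5, so the V-coordinate is 1/5.
[UVP] = ½·(7·(8−(28/5)) + (-8)·(28/5−4) + (21/5)·(4−8)) = ½·(84/5 − 64/5 − 84/5) = -32/5, so the W-coordinate is 1/5.

(3/5, 1/5, 1/5)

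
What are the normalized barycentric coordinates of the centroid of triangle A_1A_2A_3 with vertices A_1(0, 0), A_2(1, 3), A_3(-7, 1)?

(1/3, 1/3, 1/3)

The centroid is the average of the vertices, so each weight is 1/3.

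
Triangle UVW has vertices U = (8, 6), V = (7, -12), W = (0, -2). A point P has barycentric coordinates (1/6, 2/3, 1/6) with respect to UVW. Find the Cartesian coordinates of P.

P = (1/6)·U + (2/3)·V + (1/6)·W.
x-coordinate: (1/6)·8 + (2/3)·7 + (1/6)·0 = 6.
y-coordinate: (1/6)·6 + (2/3)·(-12) + (1/6)·(-2) = -22/3.

(6, -22/3)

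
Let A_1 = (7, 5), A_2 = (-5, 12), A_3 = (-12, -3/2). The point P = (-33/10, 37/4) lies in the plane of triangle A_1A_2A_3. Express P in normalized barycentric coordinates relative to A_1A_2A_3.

Signed area of the reference triangle: [A_1A_2A_3] = ½·(7·(12−(-3/2)) + (-5)·(-3/2−5) + (-12)·(5−12)) = ½·(189/2 + 65/2 + 84) = 211/2.
[PA_2A_3] = ½·((-33/10)·(12−(-3/2)) + (-5)·(-3/2−(37/4)) + (-12)·(37/4−12)) = ½·(-891/20 + 215/4 + 33) = 211/10, so the A_1-coordinate is (211/10)/(211/2) = 1/5.
[A_1PA_3] = ½·(7·(37/4−(-3/2)) + (-33/10)·(-3/2−5) + (-12)·(5−(37/4))) = ½·(301/4 + 429/20 + 51) = 1477/20, so the A_2-coordinate is 7/10.
[A_1A_2P] = ½·(7·(12−(37/4)) + (-5)·(37/4−5) + (-33/10)·(5−12)) = ½·(77/4 − 85/4 + 231/10) = 211/20, so the A_3-coordinate is 1/10.

(1/5, 7/10, 1/10)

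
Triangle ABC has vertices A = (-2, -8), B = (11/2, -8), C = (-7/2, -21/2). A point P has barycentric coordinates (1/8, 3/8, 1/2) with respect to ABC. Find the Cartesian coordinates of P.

(1/16, -37/4)

P = (1/8)·A + (3/8)·B + (1/2)·C.
x-coordinate: (1/8)·(-2) + (3/8)·(11/2) + (1/2)·(-7/2) = 1/16.
y-coordinate: (1/8)·(-8) + (3/8)·(-8) + (1/2)·(-21/2) = -37/4.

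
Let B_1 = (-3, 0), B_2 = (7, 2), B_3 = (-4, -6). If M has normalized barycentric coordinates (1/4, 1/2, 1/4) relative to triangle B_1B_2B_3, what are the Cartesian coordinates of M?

M = (1/4)·B_1 + (1/2)·B_2 + (1/4)·B_3.
x-coordinate: (1/4)·(-3) + (1/2)·7 + (1/4)·(-4) = 7/4.
y-coordinate: (1/4)·0 + (1/2)·2 + (1/4)·(-6) = -1/2.

(7/4, -1/2)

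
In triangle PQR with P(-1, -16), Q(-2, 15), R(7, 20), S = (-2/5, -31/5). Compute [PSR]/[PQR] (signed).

1/5

[PQR] = ½·((-1)·(15−20) + (-2)·(20−(-16)) + 7·(-16−15)) = ½·(5 − 72 − 217) = -142.
[PSR] = ½·((-1)·(-31/5−20) + (-2/5)·(20−(-16)) + 7·(-16−(-31/5))) = ½·(131/5 − 72/5 − 343/5) = -142/5, so the ratio is (-142/5)/(-142) = 1/5.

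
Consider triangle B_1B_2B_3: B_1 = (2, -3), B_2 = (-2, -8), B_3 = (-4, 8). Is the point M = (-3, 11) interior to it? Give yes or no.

no

Barycentric coordinates of M: (11/37, -29/74, 81/74).
The three coordinates are positive, negative, positive; a point is interior exactly when all three are positive.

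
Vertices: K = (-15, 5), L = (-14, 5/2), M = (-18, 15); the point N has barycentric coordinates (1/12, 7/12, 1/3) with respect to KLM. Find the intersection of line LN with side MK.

(-87/5, 13)

Line LN meets MK where the L-coordinate vanishes; zeroing N's L-weight and renormalizing leaves M, K-weights 1/3 : 1/12 → (4/5, 1/5).
So J = (4/5)·M + (1/5)·K = (-87/5, 13).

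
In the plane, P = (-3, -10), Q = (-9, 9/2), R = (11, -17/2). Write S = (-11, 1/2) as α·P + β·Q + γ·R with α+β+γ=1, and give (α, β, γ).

(1/2, 3/4, -1/4)

Signed area of the reference triangle: [PQR] = ½·((-3)·(9/2−(-17/2)) + (-9)·(-17/2−(-10)) + 11·(-10−(9/2))) = ½·(-39 − 27/2 − 319/2) = -106.
[SQR] = ½·((-11)·(9/2−(-17/2)) + (-9)·(-17/2−(1/2)) + 11·(1/2−(9/2))) = ½·(-143 + 81 − 44) = -53, so the P-coordinate is (-53)/(-106) = 1/2.
[PSR] = ½·((-3)·(1/2−(-17/2)) + (-11)·(-17/2−(-10)) + 11·(-10−(1/2))) = ½·(-27 − 33/2 − 231/2) = -159/2, so the Q-coordinate is 3/4.
[PQS] = ½·((-3)·(9/2−(1/2)) + (-9)·(1/2−(-10)) + (-11)·(-10−(9/2))) = ½·(-12 − 189/2 + 319/2) = 53/2, so the R-coordinate is -1/4.
Check: 1/2 + 3/4 − 1/4 = 1.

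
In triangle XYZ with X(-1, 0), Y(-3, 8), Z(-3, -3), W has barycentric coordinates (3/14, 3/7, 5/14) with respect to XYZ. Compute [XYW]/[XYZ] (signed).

5/14

The signed ratio [XYW]/[XYZ] equals the barycentric coordinate of W at vertex Z, which is 5/14.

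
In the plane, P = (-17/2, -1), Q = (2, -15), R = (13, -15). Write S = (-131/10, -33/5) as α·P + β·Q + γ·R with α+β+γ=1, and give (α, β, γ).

Signed area of the reference triangle: [PQR] = ½·((-17/2)·(-15−(-15)) + 2·(-15−(-1)) + 13·(-1−(-15))) = ½·(0 − 28 + 182) = 77.
[SQR] = ½·((-131/10)·(-15−(-15)) + 2·(-15−(-33/5)) + 13·(-33/5−(-15))) = ½·(0 − 84/5 + 546/5) = 231/5, so the P-coordinate is (231/5)/77 = 3/5.
[PSR] = ½·((-17/2)·(-33/5−(-15)) + (-131/10)·(-15−(-1)) + 13·(-1−(-33/5))) = ½·(-357/5 + 917/5 + 364/5) = 462/5, so the Q-coordinate is 6/5.
[PQS] = ½·((-17/2)·(-15−(-33/5)) + 2·(-33/5−(-1)) + (-131/10)·(-1−(-15))) = ½·(357/5 − 56/5 − 917/5) = -308/5, so the R-coordinate is -4/5.
Check: 3/5 + 6/5 − 4/5 = 1.

(3/5, 6/5, -4/5)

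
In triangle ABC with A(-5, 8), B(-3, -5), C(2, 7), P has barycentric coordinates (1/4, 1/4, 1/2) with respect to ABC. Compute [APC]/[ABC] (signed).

1/4

The signed ratio [APC]/[ABC] equals the barycentric coordinate of P at vertex B, which is 1/4.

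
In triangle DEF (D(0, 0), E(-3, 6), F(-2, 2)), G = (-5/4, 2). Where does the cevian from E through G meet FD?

(-2/3, 2/3)

Barycentric coordinates of G with respect to DEF: (1/2, 1/4, 1/4).
On side FD the E-coordinate is zero; dropping G's E-weight 1/4 and renormalizing the remaining 1/4 : 1/2 gives weights 1/3, 2/3 on F, D.
H = (1/3)·(-2, 2) + (2/3)·(0, 0) = (-2/3, 2/3).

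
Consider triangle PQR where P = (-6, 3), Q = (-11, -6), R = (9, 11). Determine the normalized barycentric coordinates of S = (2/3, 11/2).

Signed area of the reference triangle: [PQR] = ½·((-6)·(-6−11) + (-11)·(11−3) + 9·(3−(-6))) = ½·(102 − 88 + 81) = 95/2.
[SQR] = ½·((2/3)·(-6−11) + (-11)·(11−(11/2)) + 9·(11/2−(-6))) = ½·(-34/3 − 121/2 + 207/2) = 95/6, so the P-coordinate is (95/6)/(95/2) = 1/3.
[PSR] = ½·((-6)·(11/2−11) + (2/3)·(11−3) + 9·(3−(11/2))) = ½·(33 + 16/3 − 45/2) = 95/12, so the Q-coordinate is 1/6.
[PQS] = ½·((-6)·(-6−(11/2)) + (-11)·(11/2−3) + (2/3)·(3−(-6))) = ½·(69 − 55/2 + 6) = 95/4, so the R-coordinate is 1/2.

(1/3, 1/6, 1/2)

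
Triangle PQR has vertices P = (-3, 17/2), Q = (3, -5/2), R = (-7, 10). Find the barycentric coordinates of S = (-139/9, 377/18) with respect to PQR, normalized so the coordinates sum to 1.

(1/9, -8/9, 16/9)

Signed area of the reference triangle: [PQR] = ½·((-3)·(-5/2−10) + 3·(10−(17/2)) + (-7)·(17/2−(-5/2))) = ½·(75/2 + 9/2 − 77) = -35/2.
[SQR] = ½·((-139/9)·(-5/2−10) + 3·(10−(377/18)) + (-7)·(377/18−(-5/2))) = ½·(3475/18 − 197/6 − 1477/9) = -35/18, so the P-coordinate is (-35/18)/(-35/2) = 1/9.
[PSR] = ½·((-3)·(377/18−10) + (-139/9)·(10−(17/2)) + (-7)·(17/2−(377/18))) = ½·(-197/6 − 139/6 + 784/9) = 140/9, so the Q-coordinate is -8/9.
[PQS] = ½·((-3)·(-5/2−(377/18)) + 3·(377/18−(17/2)) + (-139/9)·(17/2−(-5/2))) = ½·(211/3 + 112/3 − 1529/9) = -280/9, so the R-coordinate is 16/9.
Check: 1/9 − 8/9 + 16/9 = 1.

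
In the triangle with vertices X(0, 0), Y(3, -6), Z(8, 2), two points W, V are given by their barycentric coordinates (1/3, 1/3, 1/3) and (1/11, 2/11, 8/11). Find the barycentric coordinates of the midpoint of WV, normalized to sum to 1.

Since both coordinate triples sum to 1, the midpoint's barycentrics are the componentwise average.
(1/3+1/11)/2 = 7/33; similarly 17/66 and 35/66.

(7/33, 17/66, 35/66)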